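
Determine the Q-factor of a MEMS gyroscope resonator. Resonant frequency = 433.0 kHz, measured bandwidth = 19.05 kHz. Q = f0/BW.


Step 1: Q = f0 / bandwidth
Step 2: Q = 433.0 / 19.05
Q = 22.7


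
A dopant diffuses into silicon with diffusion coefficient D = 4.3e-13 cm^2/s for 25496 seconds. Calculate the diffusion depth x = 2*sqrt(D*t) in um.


Step 1: Compute D*t = 4.3e-13 * 25496 = 1.096328e-08 cm^2
Step 2: sqrt(D*t) = 1.04706e-04 cm
Step 3: x = 2 * 1.04706e-04 cm = 2.09412e-04 cm
Step 4: Convert to um (1 cm = 1e4 um): x = 2.094 um


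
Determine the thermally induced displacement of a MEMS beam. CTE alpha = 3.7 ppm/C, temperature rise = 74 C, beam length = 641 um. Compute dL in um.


Step 1: Convert CTE: alpha = 3.7 ppm/C = 3.7e-6 /C
Step 2: dL = 3.7e-6 * 74 * 641
dL = 0.1755 um


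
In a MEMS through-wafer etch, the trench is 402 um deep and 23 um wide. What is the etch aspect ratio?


Step 1: AR = depth / width
Step 2: AR = 402 / 23
AR = 17.5


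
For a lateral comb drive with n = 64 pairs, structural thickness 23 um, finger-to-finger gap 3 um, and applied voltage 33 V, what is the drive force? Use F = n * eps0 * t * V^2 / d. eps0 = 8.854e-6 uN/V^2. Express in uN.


Step 1: Parameters: n=64, eps0=8.854e-6 uN/V^2, t=23 um, V=33 V, d=3 um
Step 2: V^2 = 1089
Step 3: F = 64 * 8.854e-6 * 23 * 1089 / 3
F = 4.731 uN


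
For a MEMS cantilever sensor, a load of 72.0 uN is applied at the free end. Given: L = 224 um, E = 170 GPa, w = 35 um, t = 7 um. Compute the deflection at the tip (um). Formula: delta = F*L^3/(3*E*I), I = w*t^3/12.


Step 1: Calculate the second moment of area.
I = w * t^3 / 12 = 35 * 7^3 / 12 = 1000.4167 um^4
Step 2: Convert E to consistent units (1 GPa = 1000 uN/um^2).
E = 170 GPa = 170000 uN/um^2
Step 3: Calculate tip deflection.
delta = F * L^3 / (3 * E * I)
delta = 72.0 * 224^3 / (3 * 170000 * 1000.4167)
delta = 1.5861 um


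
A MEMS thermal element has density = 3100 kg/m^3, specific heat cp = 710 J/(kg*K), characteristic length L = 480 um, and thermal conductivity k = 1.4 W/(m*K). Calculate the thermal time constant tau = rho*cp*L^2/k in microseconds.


Step 1: Convert L to m: L = 480e-6 m
Step 2: L^2 = (480e-6)^2 = 2.304e-07 m^2
Step 3: tau = 3100 * 710 * 2.304e-07 / 1.4 = 3.6222171429e-01 s
Step 4: Convert to microseconds (multiply by 1e6).
tau = 362221.714 us


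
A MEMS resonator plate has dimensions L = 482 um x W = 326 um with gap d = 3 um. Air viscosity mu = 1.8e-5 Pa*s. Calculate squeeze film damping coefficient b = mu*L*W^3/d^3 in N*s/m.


Step 1: Convert to SI.
L = 482e-6 m, W = 326e-6 m, d = 3e-6 m
Step 2: W^3 = (326e-6)^3 = 3.46e-11 m^3
Step 3: d^3 = (3e-6)^3 = 2.70e-17 m^3
Step 4: b = 1.8e-5 * 482e-6 * 3.46e-11 / 2.70e-17
b = 1.11e-02 N*s/m


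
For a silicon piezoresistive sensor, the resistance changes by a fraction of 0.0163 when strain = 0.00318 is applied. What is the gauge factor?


Step 1: Identify values.
dR/R = 0.0163, strain = 0.00318
Step 2: GF = (dR/R) / strain = 0.0163 / 0.00318
GF = 5.1


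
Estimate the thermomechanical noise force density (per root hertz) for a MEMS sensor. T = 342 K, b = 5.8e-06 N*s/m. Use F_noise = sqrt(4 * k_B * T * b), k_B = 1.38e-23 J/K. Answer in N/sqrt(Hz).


Step 1: Compute 4 * k_B * T * b
= 4 * 1.38e-23 * 342 * 5.8e-06
= 1.0949e-25 N^2/Hz
Step 2: F_noise = sqrt(1.0949e-25)
F_noise = 3.31e-13 N/sqrt(Hz)


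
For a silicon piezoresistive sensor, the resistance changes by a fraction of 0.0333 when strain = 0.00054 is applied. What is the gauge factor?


Step 1: Identify values.
dR/R = 0.0333, strain = 0.00054
Step 2: GF = (dR/R) / strain = 0.0333 / 0.00054
GF = 61.7


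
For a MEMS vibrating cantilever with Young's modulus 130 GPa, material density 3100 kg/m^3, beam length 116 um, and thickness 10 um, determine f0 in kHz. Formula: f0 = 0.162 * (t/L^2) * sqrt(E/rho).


Step 1: Convert units to SI.
t_SI = 10e-6 m, L_SI = 116e-6 m
Step 2: Calculate sqrt(E/rho).
sqrt(130e9 / 3100) = 6475.76 m/s
Step 3: Compute f0.
f0 = 0.162 * 10e-6 / (116e-6)^2 * 6475.76 = 779632.2 Hz = 779.63 kHz


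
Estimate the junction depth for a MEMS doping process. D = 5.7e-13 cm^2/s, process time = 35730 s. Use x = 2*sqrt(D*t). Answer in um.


Step 1: Compute D*t = 5.7e-13 * 35730 = 2.03661e-08 cm^2
Step 2: sqrt(D*t) = 1.4271e-04 cm
Step 3: x = 2 * 1.4271e-04 cm = 2.8542e-04 cm
Step 4: Convert to um (1 cm = 1e4 um): x = 2.854 um


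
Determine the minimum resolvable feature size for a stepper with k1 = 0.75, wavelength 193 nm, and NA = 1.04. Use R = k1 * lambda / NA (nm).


Step 1: Identify values: k1 = 0.75, lambda = 193 nm, NA = 1.04
Step 2: R = k1 * lambda / NA
R = 0.75 * 193 / 1.04
R = 139.2 nm


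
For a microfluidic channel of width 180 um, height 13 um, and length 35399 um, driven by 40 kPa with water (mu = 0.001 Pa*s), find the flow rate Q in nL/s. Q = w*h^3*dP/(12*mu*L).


Step 1: Convert all dimensions to SI (meters).
w = 180e-6 m, h = 13e-6 m, L = 35399e-6 m, dP = 40e3 Pa
Step 2: Q = w * h^3 * dP / (12 * mu * L)
Q = 180e-6 * (13e-6)^3 * 40e3 / (12 * 0.001 * 35399e-6) = 3.723834e-11 m^3/s
Step 3: Convert Q from m^3/s to nL/s (1 m^3 = 1e12 nL, so multiply by 1e12).
Q = 37.238 nL/s


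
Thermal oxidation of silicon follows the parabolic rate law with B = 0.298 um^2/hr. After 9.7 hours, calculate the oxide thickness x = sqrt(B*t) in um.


Step 1: Compute B*t = 0.298 * 9.7 = 2.8906
Step 2: x = sqrt(2.8906)
x = 1.7 um


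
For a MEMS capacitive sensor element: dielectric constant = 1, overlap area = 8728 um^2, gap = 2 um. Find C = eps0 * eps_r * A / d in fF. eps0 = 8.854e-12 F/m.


Step 1: Convert area to m^2: A = 8728e-12 m^2
Step 2: Convert gap to m: d = 2e-6 m
Step 3: C = eps0 * eps_r * A / d
C = 8.854e-12 * 1 * 8728e-12 / 2e-6
Step 4: Convert to fF (multiply by 1e15).
C = 38.64 fF


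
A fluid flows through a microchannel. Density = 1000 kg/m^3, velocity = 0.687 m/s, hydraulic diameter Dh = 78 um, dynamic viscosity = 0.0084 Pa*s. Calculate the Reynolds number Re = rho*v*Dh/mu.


Step 1: Convert Dh to meters: Dh = 78e-6 m
Step 2: Re = rho * v * Dh / mu
Re = 1000 * 0.687 * 78e-6 / 0.0084
Re = 6.379


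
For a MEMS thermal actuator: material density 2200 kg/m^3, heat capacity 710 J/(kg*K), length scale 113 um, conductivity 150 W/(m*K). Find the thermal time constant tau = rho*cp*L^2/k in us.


Step 1: Convert L to m: L = 113e-6 m
Step 2: L^2 = (113e-6)^2 = 1.2769e-08 m^2
Step 3: tau = 2200 * 710 * 1.2769e-08 / 150 = 1.3296785e-04 s
Step 4: Convert to microseconds (multiply by 1e6).
tau = 132.968 us


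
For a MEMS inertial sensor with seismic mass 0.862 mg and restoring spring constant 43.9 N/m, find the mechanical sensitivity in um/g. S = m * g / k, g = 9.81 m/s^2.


Step 1: Convert mass: m = 0.862 mg = 8.62e-07 kg
Step 2: S = m * g / k = 8.62e-07 * 9.81 / 43.9
Step 3: S = 1.93e-07 m/g
Step 4: Convert to um/g: S = 0.193 um/g


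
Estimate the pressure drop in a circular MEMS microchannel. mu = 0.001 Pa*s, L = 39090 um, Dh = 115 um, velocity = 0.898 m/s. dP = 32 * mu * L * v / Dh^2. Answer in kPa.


Step 1: Convert to SI: L = 39090e-6 m, Dh = 115e-6 m
Step 2: dP = 32 * 0.001 * 39090e-6 * 0.898 / (115e-6)^2
Step 3: dP = 84936.88 Pa
Step 4: Convert to kPa: dP = 84.94 kPa


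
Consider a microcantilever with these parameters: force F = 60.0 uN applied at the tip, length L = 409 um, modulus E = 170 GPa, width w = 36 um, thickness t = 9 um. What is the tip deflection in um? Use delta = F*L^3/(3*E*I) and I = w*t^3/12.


Step 1: Calculate the second moment of area.
I = w * t^3 / 12 = 36 * 9^3 / 12 = 2187.0 um^4
Step 2: Convert E to consistent units (1 GPa = 1000 uN/um^2).
E = 170 GPa = 170000 uN/um^2
Step 3: Calculate tip deflection.
delta = F * L^3 / (3 * E * I)
delta = 60.0 * 409^3 / (3 * 170000 * 2187.0)
delta = 3.6805 um


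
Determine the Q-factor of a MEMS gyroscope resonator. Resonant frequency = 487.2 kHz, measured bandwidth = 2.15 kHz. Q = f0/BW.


Step 1: Q = f0 / bandwidth
Step 2: Q = 487.2 / 2.15
Q = 226.6


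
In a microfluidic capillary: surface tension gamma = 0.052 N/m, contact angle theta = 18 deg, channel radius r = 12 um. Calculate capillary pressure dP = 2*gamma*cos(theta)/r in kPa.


Step 1: cos(18 deg) = 0.9511
Step 2: Convert r to m: r = 12e-6 m
Step 3: dP = 2 * 0.052 * 0.9511 / 12e-6 = 8242.9 Pa
Step 4: Convert Pa to kPa (divide by 1000).
dP = 8.24 kPa


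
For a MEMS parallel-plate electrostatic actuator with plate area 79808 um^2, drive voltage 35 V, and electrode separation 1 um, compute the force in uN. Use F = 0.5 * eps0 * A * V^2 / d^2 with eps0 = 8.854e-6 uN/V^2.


Step 1: Identify parameters.
eps0 = 8.854e-6 uN/V^2, A = 79808 um^2, V = 35 V, d = 1 um
Step 2: Compute V^2 = 35^2 = 1225
Step 3: Compute d^2 = 1^2 = 1
Step 4: F = 0.5 * 8.854e-6 * 79808 * 1225 / 1
F = 432.805 uN


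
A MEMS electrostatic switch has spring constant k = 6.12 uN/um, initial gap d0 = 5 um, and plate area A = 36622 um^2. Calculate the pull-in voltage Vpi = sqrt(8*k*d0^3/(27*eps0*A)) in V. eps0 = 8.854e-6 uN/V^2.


Step 1: Compute numerator: 8 * k * d0^3 = 8 * 6.12 * 5^3 = 6120.0
Step 2: Compute denominator: 27 * eps0 * A = 27 * 8.854e-6 * 36622 = 8.754782
Step 3: Vpi = sqrt(6120.0 / 8.754782)
Vpi = 26.44 V


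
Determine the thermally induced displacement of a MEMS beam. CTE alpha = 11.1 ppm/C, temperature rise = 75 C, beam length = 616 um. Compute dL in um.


Step 1: Convert CTE: alpha = 11.1 ppm/C = 11.1e-6 /C
Step 2: dL = 11.1e-6 * 75 * 616
dL = 0.5128 um


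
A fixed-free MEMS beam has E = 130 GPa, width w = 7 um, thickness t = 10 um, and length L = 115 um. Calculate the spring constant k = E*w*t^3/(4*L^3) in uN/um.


Step 1: Convert E to consistent units (1 GPa = 1000 uN/um^2).
E = 130 GPa = 130000 uN/um^2
Step 2: Compute t^3 = 10^3 = 1000
Step 3: Compute L^3 = 115^3 = 1520875
Step 4: k = 130000 * 7 * 1000 / (4 * 1520875)
k = 149.5849 uN/um


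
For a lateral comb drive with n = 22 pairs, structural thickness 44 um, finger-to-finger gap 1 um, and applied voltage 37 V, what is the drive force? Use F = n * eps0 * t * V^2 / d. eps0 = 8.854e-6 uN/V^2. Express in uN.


Step 1: Parameters: n=22, eps0=8.854e-6 uN/V^2, t=44 um, V=37 V, d=1 um
Step 2: V^2 = 1369
Step 3: F = 22 * 8.854e-6 * 44 * 1369 / 1
F = 11.733 uN


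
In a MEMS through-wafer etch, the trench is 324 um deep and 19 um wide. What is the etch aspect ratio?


Step 1: AR = depth / width
Step 2: AR = 324 / 19
AR = 17.1


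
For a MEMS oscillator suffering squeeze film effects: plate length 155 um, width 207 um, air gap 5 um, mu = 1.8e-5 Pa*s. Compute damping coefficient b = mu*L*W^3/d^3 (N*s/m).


Step 1: Convert to SI.
L = 155e-6 m, W = 207e-6 m, d = 5e-6 m
Step 2: W^3 = (207e-6)^3 = 8.87e-12 m^3
Step 3: d^3 = (5e-6)^3 = 1.25e-16 m^3
Step 4: b = 1.8e-5 * 155e-6 * 8.87e-12 / 1.25e-16
b = 1.98e-04 N*s/m


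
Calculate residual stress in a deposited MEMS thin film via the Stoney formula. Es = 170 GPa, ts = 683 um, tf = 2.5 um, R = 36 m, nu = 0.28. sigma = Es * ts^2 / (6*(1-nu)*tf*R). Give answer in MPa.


Step 1: Compute numerator: Es * ts^2 = 170 * 683^2 = 79303130 (GPa*um^2)
Step 2: Compute denominator (R in um): 6*(1-nu)*tf*R = 6*0.72*2.5*36e6 = 388800000.0 (um^2)
Step 3: sigma (GPa) = 79303130 / 388800000.0 = 2.03969e-01 GPa
Step 4: Convert to MPa (x1000): sigma = 204.0 MPa


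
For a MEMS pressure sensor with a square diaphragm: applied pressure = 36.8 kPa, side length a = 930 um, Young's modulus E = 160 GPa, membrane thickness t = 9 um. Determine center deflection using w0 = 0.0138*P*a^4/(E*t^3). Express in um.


Step 1: Convert pressure to compatible units (E is in GPa, so P in GPa).
P = 36.8 kPa = 36.8e-6 GPa
Step 2: Compute numerator: 0.0138 * P * a^4.
a^4 = 930^4 = 748052010000
numerator = 0.0138 * 36.8e-6 * 748052010000 = 3.79891e+05
Step 3: Compute denominator: E * t^3 = 160 * 9^3 = 116640
Step 4: w0 = numerator / denominator = 3.79891e+05 / 116640 = 3.257 um


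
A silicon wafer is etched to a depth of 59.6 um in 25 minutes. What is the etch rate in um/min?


Step 1: Etch rate = depth / time
Step 2: rate = 59.6 / 25
rate = 2.384 um/min


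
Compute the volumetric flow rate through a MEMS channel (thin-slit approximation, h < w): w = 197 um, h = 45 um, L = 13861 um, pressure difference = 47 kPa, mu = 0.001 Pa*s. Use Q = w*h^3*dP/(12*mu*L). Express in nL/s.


Step 1: Convert all dimensions to SI (meters).
w = 197e-6 m, h = 45e-6 m, L = 13861e-6 m, dP = 47e3 Pa
Step 2: Q = w * h^3 * dP / (12 * mu * L)
Q = 197e-6 * (45e-6)^3 * 47e3 / (12 * 0.001 * 13861e-6) = 5.07254392e-09 m^3/s
Step 3: Convert Q from m^3/s to nL/s (1 m^3 = 1e12 nL, so multiply by 1e12).
Q = 5072.544 nL/s


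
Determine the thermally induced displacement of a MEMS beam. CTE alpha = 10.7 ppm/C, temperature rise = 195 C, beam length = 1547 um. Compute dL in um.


Step 1: Convert CTE: alpha = 10.7 ppm/C = 10.7e-6 /C
Step 2: dL = 10.7e-6 * 195 * 1547
dL = 3.2278 um


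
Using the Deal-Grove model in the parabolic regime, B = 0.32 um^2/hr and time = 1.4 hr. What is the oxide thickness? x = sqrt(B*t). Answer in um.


Step 1: Compute B*t = 0.32 * 1.4 = 0.448
Step 2: x = sqrt(0.448)
x = 0.669 um


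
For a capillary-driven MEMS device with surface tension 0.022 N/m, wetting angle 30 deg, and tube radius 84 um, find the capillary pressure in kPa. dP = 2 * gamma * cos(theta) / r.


Step 1: cos(30 deg) = 0.866
Step 2: Convert r to m: r = 84e-6 m
Step 3: dP = 2 * 0.022 * 0.866 / 84e-6 = 453.6 Pa
Step 4: Convert Pa to kPa (divide by 1000).
dP = 0.45 kPa


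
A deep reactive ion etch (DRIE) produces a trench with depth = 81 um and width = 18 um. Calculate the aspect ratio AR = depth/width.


Step 1: AR = depth / width
Step 2: AR = 81 / 18
AR = 4.5


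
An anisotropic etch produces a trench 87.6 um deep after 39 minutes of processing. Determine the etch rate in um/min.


Step 1: Etch rate = depth / time
Step 2: rate = 87.6 / 39
rate = 2.246 um/min


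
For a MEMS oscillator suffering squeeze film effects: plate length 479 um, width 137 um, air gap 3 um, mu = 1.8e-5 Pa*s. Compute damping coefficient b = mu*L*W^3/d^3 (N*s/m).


Step 1: Convert to SI.
L = 479e-6 m, W = 137e-6 m, d = 3e-6 m
Step 2: W^3 = (137e-6)^3 = 2.57e-12 m^3
Step 3: d^3 = (3e-6)^3 = 2.70e-17 m^3
Step 4: b = 1.8e-5 * 479e-6 * 2.57e-12 / 2.70e-17
b = 8.21e-04 N*s/m


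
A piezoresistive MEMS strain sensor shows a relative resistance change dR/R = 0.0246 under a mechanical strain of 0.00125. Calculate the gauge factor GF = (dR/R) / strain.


Step 1: Identify values.
dR/R = 0.0246, strain = 0.00125
Step 2: GF = (dR/R) / strain = 0.0246 / 0.00125
GF = 19.7


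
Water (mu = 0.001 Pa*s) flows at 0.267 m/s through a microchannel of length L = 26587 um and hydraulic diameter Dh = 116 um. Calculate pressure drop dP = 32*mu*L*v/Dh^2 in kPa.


Step 1: Convert to SI: L = 26587e-6 m, Dh = 116e-6 m
Step 2: dP = 32 * 0.001 * 26587e-6 * 0.267 / (116e-6)^2
Step 3: dP = 16881.64 Pa
Step 4: Convert to kPa: dP = 16.88 kPa


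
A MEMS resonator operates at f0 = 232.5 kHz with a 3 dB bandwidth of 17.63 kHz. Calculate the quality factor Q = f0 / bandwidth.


Step 1: Q = f0 / bandwidth
Step 2: Q = 232.5 / 17.63
Q = 13.2


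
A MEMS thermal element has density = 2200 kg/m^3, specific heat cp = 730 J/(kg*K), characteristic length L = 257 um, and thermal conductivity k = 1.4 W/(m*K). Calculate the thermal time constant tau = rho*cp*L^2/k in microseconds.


Step 1: Convert L to m: L = 257e-6 m
Step 2: L^2 = (257e-6)^2 = 6.6049e-08 m^2
Step 3: tau = 2200 * 730 * 6.6049e-08 / 1.4 = 7.576763857e-02 s
Step 4: Convert to microseconds (multiply by 1e6).
tau = 75767.639 us


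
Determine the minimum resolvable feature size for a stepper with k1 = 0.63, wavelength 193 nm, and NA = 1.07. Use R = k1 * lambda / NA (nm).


Step 1: Identify values: k1 = 0.63, lambda = 193 nm, NA = 1.07
Step 2: R = k1 * lambda / NA
R = 0.63 * 193 / 1.07
R = 113.6 nm


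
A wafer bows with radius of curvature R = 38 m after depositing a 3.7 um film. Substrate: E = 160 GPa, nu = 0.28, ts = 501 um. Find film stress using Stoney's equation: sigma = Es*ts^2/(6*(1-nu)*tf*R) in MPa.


Step 1: Compute numerator: Es * ts^2 = 160 * 501^2 = 40160160 (GPa*um^2)
Step 2: Compute denominator (R in um): 6*(1-nu)*tf*R = 6*0.72*3.7*38e6 = 607392000.0 (um^2)
Step 3: sigma (GPa) = 40160160 / 607392000.0 = 6.6119e-02 GPa
Step 4: Convert to MPa (x1000): sigma = 66.1 MPa


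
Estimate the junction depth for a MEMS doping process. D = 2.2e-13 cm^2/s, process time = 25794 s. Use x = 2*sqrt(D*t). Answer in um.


Step 1: Compute D*t = 2.2e-13 * 25794 = 5.67468e-09 cm^2
Step 2: sqrt(D*t) = 7.53305e-05 cm
Step 3: x = 2 * 7.53305e-05 cm = 1.50661e-04 cm
Step 4: Convert to um (1 cm = 1e4 um): x = 1.507 um


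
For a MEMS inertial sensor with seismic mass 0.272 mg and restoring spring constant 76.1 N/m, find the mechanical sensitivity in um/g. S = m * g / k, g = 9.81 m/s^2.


Step 1: Convert mass: m = 0.272 mg = 2.72e-07 kg
Step 2: S = m * g / k = 2.72e-07 * 9.81 / 76.1
Step 3: S = 3.51e-08 m/g
Step 4: Convert to um/g: S = 0.035 um/g


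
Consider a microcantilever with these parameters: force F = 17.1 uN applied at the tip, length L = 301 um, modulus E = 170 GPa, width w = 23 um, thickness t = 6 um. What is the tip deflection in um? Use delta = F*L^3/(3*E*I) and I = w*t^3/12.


Step 1: Calculate the second moment of area.
I = w * t^3 / 12 = 23 * 6^3 / 12 = 414.0 um^4
Step 2: Convert E to consistent units (1 GPa = 1000 uN/um^2).
E = 170 GPa = 170000 uN/um^2
Step 3: Calculate tip deflection.
delta = F * L^3 / (3 * E * I)
delta = 17.1 * 301^3 / (3 * 170000 * 414.0)
delta = 2.2086 um


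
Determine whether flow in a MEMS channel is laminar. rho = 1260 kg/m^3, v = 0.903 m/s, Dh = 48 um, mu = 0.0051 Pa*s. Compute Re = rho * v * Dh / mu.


Step 1: Convert Dh to meters: Dh = 48e-6 m
Step 2: Re = rho * v * Dh / mu
Re = 1260 * 0.903 * 48e-6 / 0.0051
Re = 10.709
Since Re = 10.709 is below ~2300, the flow is laminar.


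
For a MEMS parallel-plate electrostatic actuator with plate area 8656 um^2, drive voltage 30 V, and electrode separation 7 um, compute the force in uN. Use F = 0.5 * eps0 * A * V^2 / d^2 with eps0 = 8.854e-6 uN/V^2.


Step 1: Identify parameters.
eps0 = 8.854e-6 uN/V^2, A = 8656 um^2, V = 30 V, d = 7 um
Step 2: Compute V^2 = 30^2 = 900
Step 3: Compute d^2 = 7^2 = 49
Step 4: F = 0.5 * 8.854e-6 * 8656 * 900 / 49
F = 0.704 uN


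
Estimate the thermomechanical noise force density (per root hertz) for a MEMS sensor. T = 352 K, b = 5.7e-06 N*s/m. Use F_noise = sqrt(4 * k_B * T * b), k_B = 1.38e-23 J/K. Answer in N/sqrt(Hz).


Step 1: Compute 4 * k_B * T * b
= 4 * 1.38e-23 * 352 * 5.7e-06
= 1.1075e-25 N^2/Hz
Step 2: F_noise = sqrt(1.1075e-25)
F_noise = 3.33e-13 N/sqrt(Hz)


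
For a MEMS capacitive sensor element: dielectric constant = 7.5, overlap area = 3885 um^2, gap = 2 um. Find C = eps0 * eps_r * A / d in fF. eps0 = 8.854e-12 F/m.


Step 1: Convert area to m^2: A = 3885e-12 m^2
Step 2: Convert gap to m: d = 2e-6 m
Step 3: C = eps0 * eps_r * A / d
C = 8.854e-12 * 7.5 * 3885e-12 / 2e-6
Step 4: Convert to fF (multiply by 1e15).
C = 128.99 fF


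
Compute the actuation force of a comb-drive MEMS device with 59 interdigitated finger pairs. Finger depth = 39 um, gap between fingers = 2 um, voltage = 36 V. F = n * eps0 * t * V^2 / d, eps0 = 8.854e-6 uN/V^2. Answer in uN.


Step 1: Parameters: n=59, eps0=8.854e-6 uN/V^2, t=39 um, V=36 V, d=2 um
Step 2: V^2 = 1296
Step 3: F = 59 * 8.854e-6 * 39 * 1296 / 2
F = 13.202 uN


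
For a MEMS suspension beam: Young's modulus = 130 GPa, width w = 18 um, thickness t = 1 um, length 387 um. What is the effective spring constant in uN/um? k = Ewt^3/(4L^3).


Step 1: Convert E to consistent units (1 GPa = 1000 uN/um^2).
E = 130 GPa = 130000 uN/um^2
Step 2: Compute t^3 = 1^3 = 1
Step 3: Compute L^3 = 387^3 = 57960603
Step 4: k = 130000 * 18 * 1 / (4 * 57960603)
k = 0.0101 uN/um


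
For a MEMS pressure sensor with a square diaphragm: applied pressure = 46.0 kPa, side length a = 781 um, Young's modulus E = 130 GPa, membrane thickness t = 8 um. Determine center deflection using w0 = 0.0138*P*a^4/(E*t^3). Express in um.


Step 1: Convert pressure to compatible units (E is in GPa, so P in GPa).
P = 46.0 kPa = 46.0e-6 GPa
Step 2: Compute numerator: 0.0138 * P * a^4.
a^4 = 781^4 = 372052421521
numerator = 0.0138 * 46.0e-6 * 372052421521 = 2.361789e+05
Step 3: Compute denominator: E * t^3 = 130 * 8^3 = 66560
Step 4: w0 = numerator / denominator = 2.361789e+05 / 66560 = 3.5484 um


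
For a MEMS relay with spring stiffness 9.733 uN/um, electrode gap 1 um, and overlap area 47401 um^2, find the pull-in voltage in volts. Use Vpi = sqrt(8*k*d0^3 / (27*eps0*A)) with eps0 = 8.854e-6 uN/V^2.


Step 1: Compute numerator: 8 * k * d0^3 = 8 * 9.733 * 1^3 = 77.864
Step 2: Compute denominator: 27 * eps0 * A = 27 * 8.854e-6 * 47401 = 11.331588
Step 3: Vpi = sqrt(77.864 / 11.331588)
Vpi = 2.62 V


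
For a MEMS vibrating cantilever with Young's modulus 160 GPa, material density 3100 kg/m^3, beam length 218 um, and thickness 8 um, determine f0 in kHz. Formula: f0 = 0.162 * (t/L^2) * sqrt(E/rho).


Step 1: Convert units to SI.
t_SI = 8e-6 m, L_SI = 218e-6 m
Step 2: Calculate sqrt(E/rho).
sqrt(160e9 / 3100) = 7184.21 m/s
Step 3: Compute f0.
f0 = 0.162 * 8e-6 / (218e-6)^2 * 7184.21 = 195916.5 Hz = 195.92 kHz


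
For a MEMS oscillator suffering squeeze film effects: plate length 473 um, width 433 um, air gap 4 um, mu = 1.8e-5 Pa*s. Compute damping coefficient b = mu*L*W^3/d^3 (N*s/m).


Step 1: Convert to SI.
L = 473e-6 m, W = 433e-6 m, d = 4e-6 m
Step 2: W^3 = (433e-6)^3 = 8.12e-11 m^3
Step 3: d^3 = (4e-6)^3 = 6.40e-17 m^3
Step 4: b = 1.8e-5 * 473e-6 * 8.12e-11 / 6.40e-17
b = 1.08e-02 N*s/m


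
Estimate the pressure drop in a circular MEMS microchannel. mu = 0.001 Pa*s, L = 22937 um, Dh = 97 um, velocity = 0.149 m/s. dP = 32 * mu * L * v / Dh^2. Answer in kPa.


Step 1: Convert to SI: L = 22937e-6 m, Dh = 97e-6 m
Step 2: dP = 32 * 0.001 * 22937e-6 * 0.149 / (97e-6)^2
Step 3: dP = 11623.30 Pa
Step 4: Convert to kPa: dP = 11.62 kPa


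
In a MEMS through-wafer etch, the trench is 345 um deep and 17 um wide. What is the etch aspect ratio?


Step 1: AR = depth / width
Step 2: AR = 345 / 17
AR = 20.3


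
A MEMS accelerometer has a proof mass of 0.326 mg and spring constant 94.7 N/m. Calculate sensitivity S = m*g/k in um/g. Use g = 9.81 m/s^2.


Step 1: Convert mass: m = 0.326 mg = 3.26e-07 kg
Step 2: S = m * g / k = 3.26e-07 * 9.81 / 94.7
Step 3: S = 3.38e-08 m/g
Step 4: Convert to um/g: S = 0.034 um/g


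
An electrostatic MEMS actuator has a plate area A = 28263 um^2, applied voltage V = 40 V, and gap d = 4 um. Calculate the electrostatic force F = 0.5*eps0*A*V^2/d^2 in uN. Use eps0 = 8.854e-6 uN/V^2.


Step 1: Identify parameters.
eps0 = 8.854e-6 uN/V^2, A = 28263 um^2, V = 40 V, d = 4 um
Step 2: Compute V^2 = 40^2 = 1600
Step 3: Compute d^2 = 4^2 = 16
Step 4: F = 0.5 * 8.854e-6 * 28263 * 1600 / 16
F = 12.512 uN


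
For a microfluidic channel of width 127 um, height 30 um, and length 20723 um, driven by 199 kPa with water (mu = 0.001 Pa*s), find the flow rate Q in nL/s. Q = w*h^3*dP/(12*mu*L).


Step 1: Convert all dimensions to SI (meters).
w = 127e-6 m, h = 30e-6 m, L = 20723e-6 m, dP = 199e3 Pa
Step 2: Q = w * h^3 * dP / (12 * mu * L)
Q = 127e-6 * (30e-6)^3 * 199e3 / (12 * 0.001 * 20723e-6) = 2.74401631e-09 m^3/s
Step 3: Convert Q from m^3/s to nL/s (1 m^3 = 1e12 nL, so multiply by 1e12).
Q = 2744.016 nL/s


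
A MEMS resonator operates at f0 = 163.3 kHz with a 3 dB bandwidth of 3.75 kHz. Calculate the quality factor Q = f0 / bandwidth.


Step 1: Q = f0 / bandwidth
Step 2: Q = 163.3 / 3.75
Q = 43.5


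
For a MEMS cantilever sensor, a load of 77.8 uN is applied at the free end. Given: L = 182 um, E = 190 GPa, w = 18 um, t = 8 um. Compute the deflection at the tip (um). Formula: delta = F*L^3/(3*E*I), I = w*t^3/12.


Step 1: Calculate the second moment of area.
I = w * t^3 / 12 = 18 * 8^3 / 12 = 768.0 um^4
Step 2: Convert E to consistent units (1 GPa = 1000 uN/um^2).
E = 190 GPa = 190000 uN/um^2
Step 3: Calculate tip deflection.
delta = F * L^3 / (3 * E * I)
delta = 77.8 * 182^3 / (3 * 190000 * 768.0)
delta = 1.0714 um


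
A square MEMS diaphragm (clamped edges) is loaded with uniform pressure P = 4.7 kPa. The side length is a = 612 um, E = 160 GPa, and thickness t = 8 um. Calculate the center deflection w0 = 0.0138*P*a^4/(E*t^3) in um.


Step 1: Convert pressure to compatible units (E is in GPa, so P in GPa).
P = 4.7 kPa = 4.7e-6 GPa
Step 2: Compute numerator: 0.0138 * P * a^4.
a^4 = 612^4 = 140283207936
numerator = 0.0138 * 4.7e-6 * 140283207936 = 9.09877e+03
Step 3: Compute denominator: E * t^3 = 160 * 8^3 = 81920
Step 4: w0 = numerator / denominator = 9.09877e+03 / 81920 = 0.1111 um


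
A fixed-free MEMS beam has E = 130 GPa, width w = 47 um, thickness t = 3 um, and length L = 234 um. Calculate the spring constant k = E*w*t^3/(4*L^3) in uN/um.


Step 1: Convert E to consistent units (1 GPa = 1000 uN/um^2).
E = 130 GPa = 130000 uN/um^2
Step 2: Compute t^3 = 3^3 = 27
Step 3: Compute L^3 = 234^3 = 12812904
Step 4: k = 130000 * 47 * 27 / (4 * 12812904)
k = 3.2188 uN/um


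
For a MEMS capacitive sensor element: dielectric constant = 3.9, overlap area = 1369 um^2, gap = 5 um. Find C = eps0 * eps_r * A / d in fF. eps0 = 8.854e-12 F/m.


Step 1: Convert area to m^2: A = 1369e-12 m^2
Step 2: Convert gap to m: d = 5e-6 m
Step 3: C = eps0 * eps_r * A / d
C = 8.854e-12 * 3.9 * 1369e-12 / 5e-6
Step 4: Convert to fF (multiply by 1e15).
C = 9.45 fF


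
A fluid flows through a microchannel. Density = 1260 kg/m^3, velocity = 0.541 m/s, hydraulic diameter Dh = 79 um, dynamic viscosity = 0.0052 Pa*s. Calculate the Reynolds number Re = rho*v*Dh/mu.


Step 1: Convert Dh to meters: Dh = 79e-6 m
Step 2: Re = rho * v * Dh / mu
Re = 1260 * 0.541 * 79e-6 / 0.0052
Re = 10.356


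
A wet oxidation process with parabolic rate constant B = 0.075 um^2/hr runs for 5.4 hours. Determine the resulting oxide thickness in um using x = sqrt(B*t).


Step 1: Compute B*t = 0.075 * 5.4 = 0.405
Step 2: x = sqrt(0.405)
x = 0.636 um


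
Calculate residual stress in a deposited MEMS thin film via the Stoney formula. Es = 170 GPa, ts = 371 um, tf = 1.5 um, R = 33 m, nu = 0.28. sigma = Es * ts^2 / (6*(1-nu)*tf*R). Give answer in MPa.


Step 1: Compute numerator: Es * ts^2 = 170 * 371^2 = 23398970 (GPa*um^2)
Step 2: Compute denominator (R in um): 6*(1-nu)*tf*R = 6*0.72*1.5*33e6 = 213840000.0 (um^2)
Step 3: sigma (GPa) = 23398970 / 213840000.0 = 1.09423e-01 GPa
Step 4: Convert to MPa (x1000): sigma = 109.4 MPa


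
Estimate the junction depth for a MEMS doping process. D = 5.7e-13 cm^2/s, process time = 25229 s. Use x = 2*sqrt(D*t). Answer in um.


Step 1: Compute D*t = 5.7e-13 * 25229 = 1.438053e-08 cm^2
Step 2: sqrt(D*t) = 1.19919e-04 cm
Step 3: x = 2 * 1.19919e-04 cm = 2.39838e-04 cm
Step 4: Convert to um (1 cm = 1e4 um): x = 2.398 um


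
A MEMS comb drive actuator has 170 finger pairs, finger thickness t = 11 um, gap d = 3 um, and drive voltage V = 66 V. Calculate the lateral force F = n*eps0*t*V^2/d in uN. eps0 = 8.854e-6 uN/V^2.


Step 1: Parameters: n=170, eps0=8.854e-6 uN/V^2, t=11 um, V=66 V, d=3 um
Step 2: V^2 = 4356
Step 3: F = 170 * 8.854e-6 * 11 * 4356 / 3
F = 24.041 uN


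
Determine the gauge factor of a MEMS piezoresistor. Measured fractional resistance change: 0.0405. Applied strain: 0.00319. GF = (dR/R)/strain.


Step 1: Identify values.
dR/R = 0.0405, strain = 0.00319
Step 2: GF = (dR/R) / strain = 0.0405 / 0.00319
GF = 12.7


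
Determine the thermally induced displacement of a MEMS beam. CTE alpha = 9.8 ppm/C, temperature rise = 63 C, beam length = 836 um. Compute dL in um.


Step 1: Convert CTE: alpha = 9.8 ppm/C = 9.8e-6 /C
Step 2: dL = 9.8e-6 * 63 * 836
dL = 0.5161 um


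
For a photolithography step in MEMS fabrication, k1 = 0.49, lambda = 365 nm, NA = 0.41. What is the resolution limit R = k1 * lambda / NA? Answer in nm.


Step 1: Identify values: k1 = 0.49, lambda = 365 nm, NA = 0.41
Step 2: R = k1 * lambda / NA
R = 0.49 * 365 / 0.41
R = 436.2 nm


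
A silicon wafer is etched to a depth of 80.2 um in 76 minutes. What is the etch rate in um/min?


Step 1: Etch rate = depth / time
Step 2: rate = 80.2 / 76
rate = 1.055 um/min


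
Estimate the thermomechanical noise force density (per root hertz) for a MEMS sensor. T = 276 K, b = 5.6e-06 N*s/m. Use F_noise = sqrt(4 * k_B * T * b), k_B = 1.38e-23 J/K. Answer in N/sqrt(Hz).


Step 1: Compute 4 * k_B * T * b
= 4 * 1.38e-23 * 276 * 5.6e-06
= 8.5317e-26 N^2/Hz
Step 2: F_noise = sqrt(8.5317e-26)
F_noise = 2.92e-13 N/sqrt(Hz)


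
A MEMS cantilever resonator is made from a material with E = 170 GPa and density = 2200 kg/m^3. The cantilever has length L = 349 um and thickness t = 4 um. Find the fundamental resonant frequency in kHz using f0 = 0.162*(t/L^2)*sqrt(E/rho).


Step 1: Convert units to SI.
t_SI = 4e-6 m, L_SI = 349e-6 m
Step 2: Calculate sqrt(E/rho).
sqrt(170e9 / 2200) = 8790.49 m/s
Step 3: Compute f0.
f0 = 0.162 * 4e-6 / (349e-6)^2 * 8790.49 = 46766.8 Hz = 46.77 kHz


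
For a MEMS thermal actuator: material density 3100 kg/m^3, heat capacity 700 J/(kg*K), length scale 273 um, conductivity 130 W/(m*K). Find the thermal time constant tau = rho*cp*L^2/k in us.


Step 1: Convert L to m: L = 273e-6 m
Step 2: L^2 = (273e-6)^2 = 7.4529e-08 m^2
Step 3: tau = 3100 * 700 * 7.4529e-08 / 130 = 1.244061e-03 s
Step 4: Convert to microseconds (multiply by 1e6).
tau = 1244.061 us


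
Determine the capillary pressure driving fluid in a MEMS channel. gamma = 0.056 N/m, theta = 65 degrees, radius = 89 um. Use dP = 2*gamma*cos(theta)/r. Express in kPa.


Step 1: cos(65 deg) = 0.4226
Step 2: Convert r to m: r = 89e-6 m
Step 3: dP = 2 * 0.056 * 0.4226 / 89e-6 = 531.8 Pa
Step 4: Convert Pa to kPa (divide by 1000).
dP = 0.53 kPa


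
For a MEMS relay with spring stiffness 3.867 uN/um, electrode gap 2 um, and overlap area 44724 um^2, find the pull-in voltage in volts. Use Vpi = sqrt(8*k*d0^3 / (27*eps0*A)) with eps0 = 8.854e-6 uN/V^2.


Step 1: Compute numerator: 8 * k * d0^3 = 8 * 3.867 * 2^3 = 247.488
Step 2: Compute denominator: 27 * eps0 * A = 27 * 8.854e-6 * 44724 = 10.69163
Step 3: Vpi = sqrt(247.488 / 10.69163)
Vpi = 4.81 V


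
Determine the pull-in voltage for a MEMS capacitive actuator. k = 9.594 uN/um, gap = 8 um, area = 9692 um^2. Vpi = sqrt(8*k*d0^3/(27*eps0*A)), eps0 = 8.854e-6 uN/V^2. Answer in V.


Step 1: Compute numerator: 8 * k * d0^3 = 8 * 9.594 * 8^3 = 39297.024
Step 2: Compute denominator: 27 * eps0 * A = 27 * 8.854e-6 * 9692 = 2.31695
Step 3: Vpi = sqrt(39297.024 / 2.31695)
Vpi = 130.23 V


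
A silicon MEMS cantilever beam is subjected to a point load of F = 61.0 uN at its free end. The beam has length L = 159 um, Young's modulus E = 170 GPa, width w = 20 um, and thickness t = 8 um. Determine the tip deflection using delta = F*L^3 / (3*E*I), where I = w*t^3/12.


Step 1: Calculate the second moment of area.
I = w * t^3 / 12 = 20 * 8^3 / 12 = 853.3333 um^4
Step 2: Convert E to consistent units (1 GPa = 1000 uN/um^2).
E = 170 GPa = 170000 uN/um^2
Step 3: Calculate tip deflection.
delta = F * L^3 / (3 * E * I)
delta = 61.0 * 159^3 / (3 * 170000 * 853.3333)
delta = 0.5634 um


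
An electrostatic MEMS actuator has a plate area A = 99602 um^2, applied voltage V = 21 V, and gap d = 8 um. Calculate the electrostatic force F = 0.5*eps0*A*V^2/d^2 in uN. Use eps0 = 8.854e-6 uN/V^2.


Step 1: Identify parameters.
eps0 = 8.854e-6 uN/V^2, A = 99602 um^2, V = 21 V, d = 8 um
Step 2: Compute V^2 = 21^2 = 441
Step 3: Compute d^2 = 8^2 = 64
Step 4: F = 0.5 * 8.854e-6 * 99602 * 441 / 64
F = 3.038 uN


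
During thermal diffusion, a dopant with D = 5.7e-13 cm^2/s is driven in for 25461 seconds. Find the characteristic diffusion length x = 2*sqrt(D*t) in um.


Step 1: Compute D*t = 5.7e-13 * 25461 = 1.451277e-08 cm^2
Step 2: sqrt(D*t) = 1.20469e-04 cm
Step 3: x = 2 * 1.20469e-04 cm = 2.40938e-04 cm
Step 4: Convert to um (1 cm = 1e4 um): x = 2.409 um


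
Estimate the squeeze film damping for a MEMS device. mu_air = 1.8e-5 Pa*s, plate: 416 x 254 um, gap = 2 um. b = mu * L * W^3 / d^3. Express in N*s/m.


Step 1: Convert to SI.
L = 416e-6 m, W = 254e-6 m, d = 2e-6 m
Step 2: W^3 = (254e-6)^3 = 1.64e-11 m^3
Step 3: d^3 = (2e-6)^3 = 8.00e-18 m^3
Step 4: b = 1.8e-5 * 416e-6 * 1.64e-11 / 8.00e-18
b = 1.53e-02 N*s/m


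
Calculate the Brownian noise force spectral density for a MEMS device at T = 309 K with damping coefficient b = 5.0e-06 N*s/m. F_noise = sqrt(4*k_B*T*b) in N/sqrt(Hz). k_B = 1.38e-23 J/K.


Step 1: Compute 4 * k_B * T * b
= 4 * 1.38e-23 * 309 * 5.0e-06
= 8.5284e-26 N^2/Hz
Step 2: F_noise = sqrt(8.5284e-26)
F_noise = 2.92e-13 N/sqrt(Hz)


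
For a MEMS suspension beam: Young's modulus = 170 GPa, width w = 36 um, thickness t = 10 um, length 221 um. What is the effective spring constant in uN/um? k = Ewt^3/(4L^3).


Step 1: Convert E to consistent units (1 GPa = 1000 uN/um^2).
E = 170 GPa = 170000 uN/um^2
Step 2: Compute t^3 = 10^3 = 1000
Step 3: Compute L^3 = 221^3 = 10793861
Step 4: k = 170000 * 36 * 1000 / (4 * 10793861)
k = 141.7472 uN/um


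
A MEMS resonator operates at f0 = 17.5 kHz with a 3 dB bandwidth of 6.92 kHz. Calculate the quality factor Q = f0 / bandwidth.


Step 1: Q = f0 / bandwidth
Step 2: Q = 17.5 / 6.92
Q = 2.5


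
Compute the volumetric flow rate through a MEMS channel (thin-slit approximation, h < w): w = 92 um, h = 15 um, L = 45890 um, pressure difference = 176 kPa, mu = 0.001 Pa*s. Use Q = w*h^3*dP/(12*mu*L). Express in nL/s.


Step 1: Convert all dimensions to SI (meters).
w = 92e-6 m, h = 15e-6 m, L = 45890e-6 m, dP = 176e3 Pa
Step 2: Q = w * h^3 * dP / (12 * mu * L)
Q = 92e-6 * (15e-6)^3 * 176e3 / (12 * 0.001 * 45890e-6) = 9.923731e-11 m^3/s
Step 3: Convert Q from m^3/s to nL/s (1 m^3 = 1e12 nL, so multiply by 1e12).
Q = 99.237 nL/s


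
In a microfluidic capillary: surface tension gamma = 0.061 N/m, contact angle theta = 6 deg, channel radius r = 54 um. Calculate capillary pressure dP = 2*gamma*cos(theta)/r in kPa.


Step 1: cos(6 deg) = 0.9945
Step 2: Convert r to m: r = 54e-6 m
Step 3: dP = 2 * 0.061 * 0.9945 / 54e-6 = 2246.8 Pa
Step 4: Convert Pa to kPa (divide by 1000).
dP = 2.25 kPa


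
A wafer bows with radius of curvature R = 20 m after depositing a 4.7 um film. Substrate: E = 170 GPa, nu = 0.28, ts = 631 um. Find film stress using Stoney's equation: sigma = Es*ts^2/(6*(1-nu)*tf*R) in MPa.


Step 1: Compute numerator: Es * ts^2 = 170 * 631^2 = 67687370 (GPa*um^2)
Step 2: Compute denominator (R in um): 6*(1-nu)*tf*R = 6*0.72*4.7*20e6 = 406080000.0 (um^2)
Step 3: sigma (GPa) = 67687370 / 406080000.0 = 1.66685e-01 GPa
Step 4: Convert to MPa (x1000): sigma = 166.7 MPa


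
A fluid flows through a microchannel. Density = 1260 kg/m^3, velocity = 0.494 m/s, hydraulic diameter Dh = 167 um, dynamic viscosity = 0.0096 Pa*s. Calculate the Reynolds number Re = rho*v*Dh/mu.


Step 1: Convert Dh to meters: Dh = 167e-6 m
Step 2: Re = rho * v * Dh / mu
Re = 1260 * 0.494 * 167e-6 / 0.0096
Re = 10.828


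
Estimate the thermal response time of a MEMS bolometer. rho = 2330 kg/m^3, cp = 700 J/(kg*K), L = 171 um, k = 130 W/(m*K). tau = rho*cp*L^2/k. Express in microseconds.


Step 1: Convert L to m: L = 171e-6 m
Step 2: L^2 = (171e-6)^2 = 2.9241e-08 m^2
Step 3: tau = 2330 * 700 * 2.9241e-08 / 130 = 3.6686208e-04 s
Step 4: Convert to microseconds (multiply by 1e6).
tau = 366.862 us


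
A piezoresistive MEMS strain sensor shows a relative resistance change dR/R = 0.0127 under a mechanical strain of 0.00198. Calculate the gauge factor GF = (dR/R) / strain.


Step 1: Identify values.
dR/R = 0.0127, strain = 0.00198
Step 2: GF = (dR/R) / strain = 0.0127 / 0.00198
GF = 6.4


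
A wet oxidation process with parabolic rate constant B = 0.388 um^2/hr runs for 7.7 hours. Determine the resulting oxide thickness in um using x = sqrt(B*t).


Step 1: Compute B*t = 0.388 * 7.7 = 2.9876
Step 2: x = sqrt(2.9876)
x = 1.728 um


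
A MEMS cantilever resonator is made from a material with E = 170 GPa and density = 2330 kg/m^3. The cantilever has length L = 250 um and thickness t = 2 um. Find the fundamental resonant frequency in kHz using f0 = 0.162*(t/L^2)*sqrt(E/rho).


Step 1: Convert units to SI.
t_SI = 2e-6 m, L_SI = 250e-6 m
Step 2: Calculate sqrt(E/rho).
sqrt(170e9 / 2330) = 8541.74 m/s
Step 3: Compute f0.
f0 = 0.162 * 2e-6 / (250e-6)^2 * 8541.74 = 44280.4 Hz = 44.28 kHz


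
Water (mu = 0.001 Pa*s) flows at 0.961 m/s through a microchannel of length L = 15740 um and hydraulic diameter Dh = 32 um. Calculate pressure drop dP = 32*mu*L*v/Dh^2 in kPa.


Step 1: Convert to SI: L = 15740e-6 m, Dh = 32e-6 m
Step 2: dP = 32 * 0.001 * 15740e-6 * 0.961 / (32e-6)^2
Step 3: dP = 472691.87 Pa
Step 4: Convert to kPa: dP = 472.69 kPa


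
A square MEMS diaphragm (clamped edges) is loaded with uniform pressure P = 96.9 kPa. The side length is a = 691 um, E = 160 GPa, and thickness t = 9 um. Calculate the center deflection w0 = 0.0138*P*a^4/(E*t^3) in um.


Step 1: Convert pressure to compatible units (E is in GPa, so P in GPa).
P = 96.9 kPa = 96.9e-6 GPa
Step 2: Compute numerator: 0.0138 * P * a^4.
a^4 = 691^4 = 227988105361
numerator = 0.0138 * 96.9e-6 * 227988105361 = 3.048703e+05
Step 3: Compute denominator: E * t^3 = 160 * 9^3 = 116640
Step 4: w0 = numerator / denominator = 3.048703e+05 / 116640 = 2.6138 um


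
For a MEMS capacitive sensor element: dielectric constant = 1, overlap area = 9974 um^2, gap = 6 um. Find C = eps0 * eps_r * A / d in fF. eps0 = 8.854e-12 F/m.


Step 1: Convert area to m^2: A = 9974e-12 m^2
Step 2: Convert gap to m: d = 6e-6 m
Step 3: C = eps0 * eps_r * A / d
C = 8.854e-12 * 1 * 9974e-12 / 6e-6
Step 4: Convert to fF (multiply by 1e15).
C = 14.72 fF


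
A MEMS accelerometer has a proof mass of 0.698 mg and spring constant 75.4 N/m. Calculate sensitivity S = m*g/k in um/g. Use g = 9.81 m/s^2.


Step 1: Convert mass: m = 0.698 mg = 6.98e-07 kg
Step 2: S = m * g / k = 6.98e-07 * 9.81 / 75.4
Step 3: S = 9.08e-08 m/g
Step 4: Convert to um/g: S = 0.091 um/g


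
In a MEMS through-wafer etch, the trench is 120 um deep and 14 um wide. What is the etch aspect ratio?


Step 1: AR = depth / width
Step 2: AR = 120 / 14
AR = 8.6


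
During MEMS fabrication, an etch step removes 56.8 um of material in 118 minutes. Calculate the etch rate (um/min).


Step 1: Etch rate = depth / time
Step 2: rate = 56.8 / 118
rate = 0.481 um/min


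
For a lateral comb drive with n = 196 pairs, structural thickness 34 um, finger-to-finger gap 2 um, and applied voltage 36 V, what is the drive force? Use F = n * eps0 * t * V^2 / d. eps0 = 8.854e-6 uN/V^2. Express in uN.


Step 1: Parameters: n=196, eps0=8.854e-6 uN/V^2, t=34 um, V=36 V, d=2 um
Step 2: V^2 = 1296
Step 3: F = 196 * 8.854e-6 * 34 * 1296 / 2
F = 38.234 uN


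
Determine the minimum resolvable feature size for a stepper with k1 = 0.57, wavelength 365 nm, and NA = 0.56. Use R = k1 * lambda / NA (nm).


Step 1: Identify values: k1 = 0.57, lambda = 365 nm, NA = 0.56
Step 2: R = k1 * lambda / NA
R = 0.57 * 365 / 0.56
R = 371.5 nm


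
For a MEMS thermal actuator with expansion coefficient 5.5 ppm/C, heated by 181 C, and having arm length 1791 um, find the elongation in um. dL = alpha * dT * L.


Step 1: Convert CTE: alpha = 5.5 ppm/C = 5.5e-6 /C
Step 2: dL = 5.5e-6 * 181 * 1791
dL = 1.7829 um


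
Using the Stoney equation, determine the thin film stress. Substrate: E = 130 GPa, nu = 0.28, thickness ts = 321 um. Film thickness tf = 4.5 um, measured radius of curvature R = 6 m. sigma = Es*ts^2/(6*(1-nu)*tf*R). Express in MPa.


Step 1: Compute numerator: Es * ts^2 = 130 * 321^2 = 13395330 (GPa*um^2)
Step 2: Compute denominator (R in um): 6*(1-nu)*tf*R = 6*0.72*4.5*6e6 = 116640000.0 (um^2)
Step 3: sigma (GPa) = 13395330 / 116640000.0 = 1.14843e-01 GPa
Step 4: Convert to MPa (x1000): sigma = 114.8 MPa
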